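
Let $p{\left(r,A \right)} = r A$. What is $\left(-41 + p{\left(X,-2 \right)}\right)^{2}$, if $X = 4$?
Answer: $2401$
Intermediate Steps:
$p{\left(r,A \right)} = A r$
$\left(-41 + p{\left(X,-2 \right)}\right)^{2} = \left(-41 - 8\right)^{2} = \left(-49\right)^{2} = 2401$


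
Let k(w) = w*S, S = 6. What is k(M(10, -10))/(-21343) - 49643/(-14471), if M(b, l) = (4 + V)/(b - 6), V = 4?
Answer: 1059356897/308854553 ≈ 3.4300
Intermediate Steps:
M(b, l) = 8/(-6 + b) (M(b, l) = (4 + 4)/(b - 6) = 8/(-6 + b))
k(w) = 6*w (k(w) = w*6 = 6*w)
k(M(10, -10))/(-21343) - 49643/(-14471) = (6*(8/(-6 + 10)))/(-21343) - 49643/(-14471) = (6*(8/4))*(-1/21343) - 49643*(-1/14471) = (6*(8*(1/4)))*(-1/21343) + 49643/14471 = (6*2)*(-1/21343) + 49643/14471 = 12*(-1/21343) + 49643/14471 = -12/21343 + 49643/14471 = 1059356897/308854553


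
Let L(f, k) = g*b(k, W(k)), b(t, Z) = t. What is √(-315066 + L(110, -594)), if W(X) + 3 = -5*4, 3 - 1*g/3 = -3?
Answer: I*√325758 ≈ 570.75*I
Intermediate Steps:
g = 18 (g = 9 - 3*(-3) = 9 + 9 = 18)
W(X) = -23 (W(X) = -3 - 5*4 = -3 - 20 = -23)
L(f, k) = 18*k
√(-315066 + L(110, -594)) = √(-315066 + 18*(-594)) = √(-315066 - 10692) = √(-325758) = I*√325758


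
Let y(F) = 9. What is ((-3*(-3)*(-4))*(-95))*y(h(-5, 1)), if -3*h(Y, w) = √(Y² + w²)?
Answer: 30780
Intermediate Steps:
h(Y, w) = -√(Y² + w²)/3
((-3*(-3)*(-4))*(-95))*y(h(-5, 1)) = ((-3*(-3)*(-4))*(-95))*9 = ((9*(-4))*(-95))*9 = -36*(-95)*9 = 3420*9 = 30780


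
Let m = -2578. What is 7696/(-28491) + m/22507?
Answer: -246663670/641246937 ≈ -0.38466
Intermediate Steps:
7696/(-28491) + m/22507 = 7696/(-28491) - 2578/22507 = 7696*(-1/28491) - 2578*1/22507 = -7696/28491 - 2578/22507 = -246663670/641246937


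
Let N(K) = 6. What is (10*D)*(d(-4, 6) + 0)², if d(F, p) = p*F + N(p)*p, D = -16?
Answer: -23040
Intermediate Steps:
d(F, p) = 6*p + F*p (d(F, p) = p*F + 6*p = F*p + 6*p = 6*p + F*p)
(10*D)*(d(-4, 6) + 0)² = (10*(-16))*(6*(6 - 4) + 0)² = -160*(6*2 + 0)² = -160*(12 + 0)² = -160*12² = -160*144 = -23040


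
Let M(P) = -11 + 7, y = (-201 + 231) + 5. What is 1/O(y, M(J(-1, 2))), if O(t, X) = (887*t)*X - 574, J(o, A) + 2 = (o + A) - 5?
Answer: -1/124754 ≈ -8.0158e-6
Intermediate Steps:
J(o, A) = -7 + A + o (J(o, A) = -2 + ((o + A) - 5) = -2 + ((A + o) - 5) = -2 + (-5 + A + o) = -7 + A + o)
y = 35 (y = 30 + 5 = 35)
M(P) = -4
O(t, X) = -574 + 887*X*t (O(t, X) = 887*X*t - 574 = -574 + 887*X*t)
1/O(y, M(J(-1, 2))) = 1/(-574 + 887*(-4)*35) = 1/(-574 - 124180) = 1/(-124754) = -1/124754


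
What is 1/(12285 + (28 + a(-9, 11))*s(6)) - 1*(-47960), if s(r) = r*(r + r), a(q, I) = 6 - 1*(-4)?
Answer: 720407161/15021 ≈ 47960.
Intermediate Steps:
a(q, I) = 10 (a(q, I) = 6 + 4 = 10)
s(r) = 2*r² (s(r) = r*(2*r) = 2*r²)
1/(12285 + (28 + a(-9, 11))*s(6)) - 1*(-47960) = 1/(12285 + (28 + 10)*(2*6²)) - 1*(-47960) = 1/(12285 + 38*(2*36)) + 47960 = 1/(12285 + 38*72) + 47960 = 1/(12285 + 2736) + 47960 = 1/15021 + 47960 = 720407161/15021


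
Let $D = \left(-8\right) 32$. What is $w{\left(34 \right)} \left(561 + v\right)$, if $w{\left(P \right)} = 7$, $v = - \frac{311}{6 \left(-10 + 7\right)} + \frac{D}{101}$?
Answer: $\frac{7326907}{1818} \approx 4030.2$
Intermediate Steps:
$D = -256$
$v = \frac{26803}{1818}$ ($v = - \frac{311}{6 \left(-10 + 7\right)} - \frac{256}{101} = - \frac{311}{6 \left(-3\right)} - \frac{256}{101} = - \frac{311}{-18} - \frac{256}{101} = \left(-311\right) \left(- \frac{1}{18}\right) - \frac{256}{101} = \frac{311}{18} - \frac{256}{101} = \frac{26803}{1818} \approx 14.743$)
$w{\left(34 \right)} \left(561 + v\right) = 7 \left(561 + \frac{26803}{1818}\right) = 7 \cdot \frac{1046701}{1818} = \frac{7326907}{1818}$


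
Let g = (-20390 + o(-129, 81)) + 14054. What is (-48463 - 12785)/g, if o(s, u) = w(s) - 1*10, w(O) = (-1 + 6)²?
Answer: 20416/2107 ≈ 9.6896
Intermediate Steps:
w(O) = 25 (w(O) = 5² = 25)
o(s, u) = 15 (o(s, u) = 25 - 1*10 = 25 - 10 = 15)
g = -6321 (g = (-20390 + 15) + 14054 = -20375 + 14054 = -6321)
(-48463 - 12785)/g = (-48463 - 12785)/(-6321) = -61248*(-1/6321) = 20416/2107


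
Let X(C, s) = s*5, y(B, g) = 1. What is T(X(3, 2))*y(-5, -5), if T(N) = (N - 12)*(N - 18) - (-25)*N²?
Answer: 2516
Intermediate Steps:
X(C, s) = 5*s
T(N) = 25*N² + (-18 + N)*(-12 + N) (T(N) = (-12 + N)*(-18 + N) + 25*N² = (-18 + N)*(-12 + N) + 25*N² = 25*N² + (-18 + N)*(-12 + N))
T(X(3, 2))*y(-5, -5) = (216 - 150*2 + 26*(5*2)²)*1 = (216 - 30*10 + 26*10²)*1 = (216 - 300 + 26*100)*1 = (216 - 300 + 2600)*1 = 2516*1 = 2516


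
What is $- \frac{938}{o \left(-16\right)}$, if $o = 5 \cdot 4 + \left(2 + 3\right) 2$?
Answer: $\frac{469}{240} \approx 1.9542$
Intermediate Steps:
$o = 30$ ($o = 20 + 5 \cdot 2 = 20 + 10 = 30$)
$- \frac{938}{o \left(-16\right)} = - \frac{938}{30 \left(-16\right)} = - \frac{938}{-480} = \left(-938\right) \left(- \frac{1}{480}\right) = \frac{469}{240}$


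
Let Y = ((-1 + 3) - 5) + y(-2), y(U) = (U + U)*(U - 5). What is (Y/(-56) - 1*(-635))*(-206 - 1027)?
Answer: -43814655/56 ≈ -7.8240e+5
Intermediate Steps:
y(U) = 2*U*(-5 + U) (y(U) = (2*U)*(-5 + U) = 2*U*(-5 + U))
Y = 25 (Y = ((-1 + 3) - 5) + 2*(-2)*(-5 - 2) = (2 - 5) + 2*(-2)*(-7) = -3 + 28 = 25)
(Y/(-56) - 1*(-635))*(-206 - 1027) = (25/(-56) - 1*(-635))*(-206 - 1027) = (25*(-1/56) + 635)*(-1233) = (-25/56 + 635)*(-1233) = (35535/56)*(-1233) = -43814655/56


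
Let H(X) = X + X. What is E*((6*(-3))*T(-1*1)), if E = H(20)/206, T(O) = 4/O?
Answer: 1440/103 ≈ 13.981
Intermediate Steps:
H(X) = 2*X
E = 20/103 (E = (2*20)/206 = 40*(1/206) = 20/103 ≈ 0.19417)
E*((6*(-3))*T(-1*1)) = 20*((6*(-3))*(4/((-1*1))))/103 = 20*(-72/(-1))/103 = 20*(-72*(-1))/103 = 20*(-18*(-4))/103 = (20/103)*72 = 1440/103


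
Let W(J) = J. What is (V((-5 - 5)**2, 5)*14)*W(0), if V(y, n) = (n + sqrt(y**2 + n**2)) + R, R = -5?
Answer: 0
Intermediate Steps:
V(y, n) = -5 + n + sqrt(n**2 + y**2) (V(y, n) = (n + sqrt(y**2 + n**2)) - 5 = (n + sqrt(n**2 + y**2)) - 5 = -5 + n + sqrt(n**2 + y**2))
(V((-5 - 5)**2, 5)*14)*W(0) = ((-5 + 5 + sqrt(5**2 + ((-5 - 5)**2)**2))*14)*0 = ((-5 + 5 + sqrt(25 + ((-10)**2)**2))*14)*0 = ((-5 + 5 + sqrt(25 + 100**2))*14)*0 = ((-5 + 5 + sqrt(25 + 10000))*14)*0 = ((-5 + 5 + sqrt(10025))*14)*0 = ((-5 + 5 + 5*sqrt(401))*14)*0 = ((5*sqrt(401))*14)*0 = (70*sqrt(401))*0 = 0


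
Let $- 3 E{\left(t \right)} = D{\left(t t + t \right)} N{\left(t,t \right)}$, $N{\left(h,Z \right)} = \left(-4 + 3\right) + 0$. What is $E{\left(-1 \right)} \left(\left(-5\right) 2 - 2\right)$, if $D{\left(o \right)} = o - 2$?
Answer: $8$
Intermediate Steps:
$D{\left(o \right)} = -2 + o$ ($D{\left(o \right)} = o - 2 = -2 + o$)
$N{\left(h,Z \right)} = -1$ ($N{\left(h,Z \right)} = -1 + 0 = -1$)
$E{\left(t \right)} = - \frac{2}{3} + \frac{t}{3} + \frac{t^{2}}{3}$ ($E{\left(t \right)} = - \frac{\left(-2 + \left(t t + t\right)\right) \left(-1\right)}{3} = - \frac{\left(-2 + \left(t^{2} + t\right)\right) \left(-1\right)}{3} = - \frac{\left(-2 + \left(t + t^{2}\right)\right) \left(-1\right)}{3} = - \frac{\left(-2 + t + t^{2}\right) \left(-1\right)}{3} = - \frac{2 - t - t^{2}}{3} = - \frac{2}{3} + \frac{t}{3} + \frac{t^{2}}{3}$)
$E{\left(-1 \right)} \left(\left(-5\right) 2 - 2\right) = \left(- \frac{2}{3} + \frac{1}{3} \left(-1\right) \left(1 - 1\right)\right) \left(\left(-5\right) 2 - 2\right) = \left(- \frac{2}{3} + \frac{1}{3} \left(-1\right) 0\right) \left(-10 - 2\right) = \left(- \frac{2}{3} + 0\right) \left(-12\right) = \left(- \frac{2}{3}\right) \left(-12\right) = 8$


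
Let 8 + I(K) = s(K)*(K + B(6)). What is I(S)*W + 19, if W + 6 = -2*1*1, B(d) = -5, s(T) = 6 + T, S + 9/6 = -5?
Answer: 37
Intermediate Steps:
S = -13/2 (S = -3/2 - 5 = -13/2 ≈ -6.5000)
W = -8 (W = -6 - 2*1*1 = -6 - 2*1 = -6 - 2 = -8)
I(K) = -8 + (-5 + K)*(6 + K) (I(K) = -8 + (6 + K)*(K - 5) = -8 + (6 + K)*(-5 + K) = -8 + (-5 + K)*(6 + K))
I(S)*W + 19 = (-38 - 13/2 + (-13/2)²)*(-8) + 19 = (-38 - 13/2 + 169/4)*(-8) + 19 = -9/4*(-8) + 19 = 18 + 19 = 37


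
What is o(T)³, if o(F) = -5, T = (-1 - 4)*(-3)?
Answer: -125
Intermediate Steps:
T = 15 (T = -5*(-3) = 15)
o(T)³ = (-5)³ = -125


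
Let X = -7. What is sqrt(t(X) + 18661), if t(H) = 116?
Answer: sqrt(18777) ≈ 137.03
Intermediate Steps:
sqrt(t(X) + 18661) = sqrt(116 + 18661) = sqrt(18777)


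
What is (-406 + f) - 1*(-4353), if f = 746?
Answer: 4693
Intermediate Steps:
(-406 + f) - 1*(-4353) = (-406 + 746) - 1*(-4353) = 340 + 4353 = 4693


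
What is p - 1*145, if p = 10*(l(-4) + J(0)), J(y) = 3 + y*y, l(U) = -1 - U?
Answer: -85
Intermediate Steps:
J(y) = 3 + y²
p = 60 (p = 10*((-1 - 1*(-4)) + (3 + 0²)) = 10*((-1 + 4) + (3 + 0)) = 10*(3 + 3) = 10*6 = 60)
p - 1*145 = 60 - 1*145 = 60 - 145 = -85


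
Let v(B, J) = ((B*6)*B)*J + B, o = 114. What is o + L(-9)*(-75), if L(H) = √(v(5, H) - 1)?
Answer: 114 - 75*I*√1346 ≈ 114.0 - 2751.6*I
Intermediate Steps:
v(B, J) = B + 6*J*B² (v(B, J) = ((6*B)*B)*J + B = (6*B²)*J + B = 6*J*B² + B = B + 6*J*B²)
L(H) = √(4 + 150*H) (L(H) = √(5*(1 + 6*5*H) - 1) = √(5*(1 + 30*H) - 1) = √((5 + 150*H) - 1) = √(4 + 150*H))
o + L(-9)*(-75) = 114 + √(4 + 150*(-9))*(-75) = 114 + √(4 - 1350)*(-75) = 114 + √(-1346)*(-75) = 114 + (I*√1346)*(-75) = 114 - 75*I*√1346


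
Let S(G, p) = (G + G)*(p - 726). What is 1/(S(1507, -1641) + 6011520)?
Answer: -1/1122618 ≈ -8.9077e-7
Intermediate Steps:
S(G, p) = 2*G*(-726 + p) (S(G, p) = (2*G)*(-726 + p) = 2*G*(-726 + p))
1/(S(1507, -1641) + 6011520) = 1/(2*1507*(-726 - 1641) + 6011520) = 1/(2*1507*(-2367) + 6011520) = 1/(-7134138 + 6011520) = 1/(-1122618) = -1/1122618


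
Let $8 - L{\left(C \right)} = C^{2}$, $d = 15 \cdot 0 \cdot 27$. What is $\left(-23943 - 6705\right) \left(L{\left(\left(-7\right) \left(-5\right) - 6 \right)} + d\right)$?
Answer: $25529784$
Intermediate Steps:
$d = 0$ ($d = 0 \cdot 27 = 0$)
$L{\left(C \right)} = 8 - C^{2}$
$\left(-23943 - 6705\right) \left(L{\left(\left(-7\right) \left(-5\right) - 6 \right)} + d\right) = \left(-23943 - 6705\right) \left(\left(8 - \left(\left(-7\right) \left(-5\right) - 6\right)^{2}\right) + 0\right) = - 30648 \left(\left(8 - \left(35 - 6\right)^{2}\right) + 0\right) = - 30648 \left(\left(8 - 29^{2}\right) + 0\right) = - 30648 \left(\left(8 - 841\right) + 0\right) = - 30648 \left(-833 + 0\right) = \left(-30648\right) \left(-833\right) = 25529784$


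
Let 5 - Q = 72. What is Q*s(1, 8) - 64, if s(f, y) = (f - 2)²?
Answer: -131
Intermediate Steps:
Q = -67 (Q = 5 - 1*72 = 5 - 72 = -67)
s(f, y) = (-2 + f)²
Q*s(1, 8) - 64 = -67*(-2 + 1)² - 64 = -67*(-1)² - 64 = -67*1 - 64 = -67 - 64 = -131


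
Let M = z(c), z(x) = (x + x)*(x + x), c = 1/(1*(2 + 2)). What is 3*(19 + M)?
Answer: 231/4 ≈ 57.750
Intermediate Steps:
c = 1/4 (c = 1/(1*4) = 1/4 ≈ 0.25000)
z(x) = 4*x**2 (z(x) = (2*x)*(2*x) = 4*x**2)
M = 1/4 (M = 4*(1/4)**2 = 4*(1/16) = 1/4 ≈ 0.25000)
3*(19 + M) = 3*(19 + 1/4) = 3*(77/4) = 231/4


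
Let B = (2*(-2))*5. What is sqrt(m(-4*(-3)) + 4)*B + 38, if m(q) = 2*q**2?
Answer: 38 - 40*sqrt(73) ≈ -303.76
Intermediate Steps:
B = -20 (B = -4*5 = -20)
sqrt(m(-4*(-3)) + 4)*B + 38 = sqrt(2*(-4*(-3))**2 + 4)*(-20) + 38 = sqrt(2*12**2 + 4)*(-20) + 38 = sqrt(2*144 + 4)*(-20) + 38 = sqrt(288 + 4)*(-20) + 38 = sqrt(292)*(-20) + 38 = (2*sqrt(73))*(-20) + 38 = -40*sqrt(73) + 38 = 38 - 40*sqrt(73)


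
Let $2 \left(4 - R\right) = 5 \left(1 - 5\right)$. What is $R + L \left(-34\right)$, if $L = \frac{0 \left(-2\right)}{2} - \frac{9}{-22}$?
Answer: $\frac{1}{11} \approx 0.090909$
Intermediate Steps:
$R = 14$ ($R = 4 - \frac{5 \left(1 - 5\right)}{2} = 4 - \frac{5 \left(-4\right)}{2} = 4 - -10 = 4 + 10 = 14$)
$L = \frac{9}{22}$ ($L = 0 \cdot \frac{1}{2} - - \frac{9}{22} = 0 + \frac{9}{22} = \frac{9}{22} \approx 0.40909$)
$R + L \left(-34\right) = 14 + \frac{9}{22} \left(-34\right) = 14 - \frac{153}{11} = \frac{1}{11}$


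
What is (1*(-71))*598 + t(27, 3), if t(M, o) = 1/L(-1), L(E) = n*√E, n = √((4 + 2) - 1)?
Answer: -42458 - I*√5/5 ≈ -42458.0 - 0.44721*I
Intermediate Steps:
n = √5 (n = √(6 - 1) = √5 ≈ 2.2361)
L(E) = √5*√E
t(M, o) = -I*√5/5 (t(M, o) = 1/(√5*√(-1)) = 1/(√5*I) = 1/(I*√5) = -I*√5/5)
(1*(-71))*598 + t(27, 3) = (1*(-71))*598 - I*√5/5 = -71*598 - I*√5/5 = -42458 - I*√5/5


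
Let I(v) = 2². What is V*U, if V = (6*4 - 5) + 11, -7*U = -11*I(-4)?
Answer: 1320/7 ≈ 188.57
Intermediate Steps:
I(v) = 4
U = 44/7 (U = -(-11)*4/7 = -⅐*(-44) = 44/7 ≈ 6.2857)
V = 30 (V = (24 - 5) + 11 = 19 + 11 = 30)
V*U = 30*(44/7) = 1320/7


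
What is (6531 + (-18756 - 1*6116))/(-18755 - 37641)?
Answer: 18341/56396 ≈ 0.32522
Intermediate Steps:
(6531 + (-18756 - 1*6116))/(-18755 - 37641) = (6531 + (-18756 - 6116))/(-56396) = (6531 - 24872)*(-1/56396) = -18341*(-1/56396) = 18341/56396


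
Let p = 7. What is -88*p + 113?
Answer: -503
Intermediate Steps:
-88*p + 113 = -88*7 + 113 = -616 + 113 = -503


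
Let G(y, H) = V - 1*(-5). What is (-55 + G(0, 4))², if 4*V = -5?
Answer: 42025/16 ≈ 2626.6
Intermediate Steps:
V = -5/4 (V = (¼)*(-5) = -5/4 ≈ -1.2500)
G(y, H) = 15/4 (G(y, H) = -5/4 - 1*(-5) = -5/4 + 5 = 15/4)
(-55 + G(0, 4))² = (-55 + 15/4)² = (-205/4)² = 42025/16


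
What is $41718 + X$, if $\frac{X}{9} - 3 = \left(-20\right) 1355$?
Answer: $-202155$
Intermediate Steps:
$X = -243873$ ($X = 27 + 9 \left(\left(-20\right) 1355\right) = 27 + 9 \left(-27100\right) = 27 - 243900 = -243873$)
$41718 + X = 41718 - 243873 = -202155$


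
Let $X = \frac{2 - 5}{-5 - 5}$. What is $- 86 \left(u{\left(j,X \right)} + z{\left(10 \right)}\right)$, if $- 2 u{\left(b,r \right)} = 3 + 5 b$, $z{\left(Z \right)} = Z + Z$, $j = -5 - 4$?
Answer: $-3526$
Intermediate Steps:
$j = -9$
$z{\left(Z \right)} = 2 Z$
$X = \frac{3}{10}$ ($X = - \frac{3}{-10} = \left(-3\right) \left(- \frac{1}{10}\right) = \frac{3}{10} \approx 0.3$)
$u{\left(b,r \right)} = - \frac{3}{2} - \frac{5 b}{2}$ ($u{\left(b,r \right)} = - \frac{3 + 5 b}{2} = - \frac{3}{2} - \frac{5 b}{2}$)
$- 86 \left(u{\left(j,X \right)} + z{\left(10 \right)}\right) = - 86 \left(\left(- \frac{3}{2} - - \frac{45}{2}\right) + 2 \cdot 10\right) = - 86 \left(\left(- \frac{3}{2} + \frac{45}{2}\right) + 20\right) = - 86 \left(21 + 20\right) = \left(-86\right) 41 = -3526$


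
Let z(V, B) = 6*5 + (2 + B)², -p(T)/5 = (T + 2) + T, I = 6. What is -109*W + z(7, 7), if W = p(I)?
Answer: 7741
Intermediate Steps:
p(T) = -10 - 10*T (p(T) = -5*((T + 2) + T) = -5*((2 + T) + T) = -5*(2 + 2*T) = -10 - 10*T)
W = -70 (W = -10 - 10*6 = -10 - 60 = -70)
z(V, B) = 30 + (2 + B)²
-109*W + z(7, 7) = -109*(-70) + (30 + (2 + 7)²) = 7630 + (30 + 9²) = 7630 + (30 + 81) = 7630 + 111 = 7741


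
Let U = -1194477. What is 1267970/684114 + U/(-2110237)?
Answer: 1746437823634/721821337509 ≈ 2.4195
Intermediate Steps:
1267970/684114 + U/(-2110237) = 1267970/684114 - 1194477/(-2110237) = 1267970*(1/684114) - 1194477*(-1/2110237) = 633985/342057 + 1194477/2110237 = 1746437823634/721821337509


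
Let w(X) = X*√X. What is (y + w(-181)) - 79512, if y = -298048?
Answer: -377560 - 181*I*√181 ≈ -3.7756e+5 - 2435.1*I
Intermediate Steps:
w(X) = X^(3/2)
(y + w(-181)) - 79512 = (-298048 + (-181)^(3/2)) - 79512 = (-298048 - 181*I*√181) - 79512 = -377560 - 181*I*√181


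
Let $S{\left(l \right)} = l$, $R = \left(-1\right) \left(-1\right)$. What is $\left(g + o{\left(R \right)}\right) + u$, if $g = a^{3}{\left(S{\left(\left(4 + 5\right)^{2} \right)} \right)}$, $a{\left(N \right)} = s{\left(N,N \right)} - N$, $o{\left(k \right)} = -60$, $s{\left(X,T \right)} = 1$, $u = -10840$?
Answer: $-522900$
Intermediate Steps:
$R = 1$
$a{\left(N \right)} = 1 - N$
$g = -512000$ ($g = \left(1 - \left(4 + 5\right)^{2}\right)^{3} = \left(1 - 9^{2}\right)^{3} = \left(1 - 81\right)^{3} = \left(-80\right)^{3} = -512000$)
$\left(g + o{\left(R \right)}\right) + u = \left(-512000 - 60\right) - 10840 = -512060 - 10840 = -522900$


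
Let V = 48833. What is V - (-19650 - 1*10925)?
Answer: 79408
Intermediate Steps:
V - (-19650 - 1*10925) = 48833 - (-19650 - 1*10925) = 48833 - (-19650 - 10925) = 48833 - 1*(-30575) = 48833 + 30575 = 79408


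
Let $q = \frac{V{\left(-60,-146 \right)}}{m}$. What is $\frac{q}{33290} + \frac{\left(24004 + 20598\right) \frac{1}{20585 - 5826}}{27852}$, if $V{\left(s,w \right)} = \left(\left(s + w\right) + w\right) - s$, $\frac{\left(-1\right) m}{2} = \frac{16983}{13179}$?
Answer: $\frac{22671267904157}{6455635828496910} \approx 0.0035119$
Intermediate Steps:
$m = - \frac{11322}{4393}$ ($m = - 2 \cdot \frac{16983}{13179} = - 2 \cdot 16983 \cdot \frac{1}{13179} = \left(-2\right) \frac{5661}{4393} = - \frac{11322}{4393} \approx -2.5773$)
$V{\left(s,w \right)} = 2 w$ ($V{\left(s,w \right)} = \left(s + 2 w\right) - s = 2 w$)
$q = \frac{641378}{5661}$ ($q = \frac{2 \left(-146\right)}{- \frac{11322}{4393}} = \left(-292\right) \left(- \frac{4393}{11322}\right) = \frac{641378}{5661} \approx 113.3$)
$\frac{q}{33290} + \frac{\left(24004 + 20598\right) \frac{1}{20585 - 5826}}{27852} = \frac{641378}{5661 \cdot 33290} + \frac{\left(24004 + 20598\right) \frac{1}{20585 - 5826}}{27852} = \frac{641378}{5661} \cdot \frac{1}{33290} + \frac{44602}{14759} \cdot \frac{1}{27852} = \frac{320689}{94227345} + 44602 \cdot \frac{1}{14759} \cdot \frac{1}{27852} = \frac{320689}{94227345} + \frac{44602}{14759} \cdot \frac{1}{27852} = \frac{320689}{94227345} + \frac{22301}{205533834} = \frac{22671267904157}{6455635828496910}$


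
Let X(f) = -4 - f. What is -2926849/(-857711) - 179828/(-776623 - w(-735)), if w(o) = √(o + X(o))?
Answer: 1885096001901455001/517322629376999563 - 359656*I/603143284133 ≈ 3.6439 - 5.963e-7*I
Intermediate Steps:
w(o) = 2*I (w(o) = √(o + (-4 - o)) = √(-4) = 2*I)
-2926849/(-857711) - 179828/(-776623 - w(-735)) = -2926849/(-857711) - 179828/(-776623 - 2*I) = -2926849*(-1/857711) - 179828*(-776623 + 2*I)/603143284133 = 2926849/857711 - 179828*(-776623 + 2*I)/603143284133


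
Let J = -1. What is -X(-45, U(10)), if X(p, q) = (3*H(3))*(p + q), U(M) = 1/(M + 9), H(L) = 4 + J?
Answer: 7686/19 ≈ 404.53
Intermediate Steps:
H(L) = 3 (H(L) = 4 - 1 = 3)
U(M) = 1/(9 + M)
X(p, q) = 9*p + 9*q (X(p, q) = (3*3)*(p + q) = 9*(p + q) = 9*p + 9*q)
-X(-45, U(10)) = -(9*(-45) + 9/(9 + 10)) = -(-405 + 9/19) = -1*(-7686/19) = 7686/19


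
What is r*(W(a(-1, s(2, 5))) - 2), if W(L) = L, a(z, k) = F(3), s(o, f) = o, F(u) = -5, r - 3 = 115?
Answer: -826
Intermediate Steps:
r = 118 (r = 3 + 115 = 118)
a(z, k) = -5
r*(W(a(-1, s(2, 5))) - 2) = 118*(-5 - 2) = 118*(-7) = -826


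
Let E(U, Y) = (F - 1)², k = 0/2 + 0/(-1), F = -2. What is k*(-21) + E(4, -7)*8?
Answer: 72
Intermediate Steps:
k = 0 (k = 0*(½) + 0*(-1) = 0 + 0 = 0)
E(U, Y) = 9 (E(U, Y) = (-2 - 1)² = (-3)² = 9)
k*(-21) + E(4, -7)*8 = 0*(-21) + 9*8 = 0 + 72 = 72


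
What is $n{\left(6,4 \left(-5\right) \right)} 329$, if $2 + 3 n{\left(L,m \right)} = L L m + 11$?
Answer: $-77973$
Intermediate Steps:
$n{\left(L,m \right)} = 3 + \frac{m L^{2}}{3}$ ($n{\left(L,m \right)} = - \frac{2}{3} + \frac{L L m + 11}{3} = - \frac{2}{3} + \frac{L^{2} m + 11}{3} = - \frac{2}{3} + \frac{m L^{2} + 11}{3} = - \frac{2}{3} + \frac{11 + m L^{2}}{3} = - \frac{2}{3} + \left(\frac{11}{3} + \frac{m L^{2}}{3}\right) = 3 + \frac{m L^{2}}{3}$)
$n{\left(6,4 \left(-5\right) \right)} 329 = \left(3 + \frac{4 \left(-5\right) 6^{2}}{3}\right) 329 = \left(3 + \frac{1}{3} \left(-20\right) 36\right) 329 = \left(3 - 240\right) 329 = \left(-237\right) 329 = -77973$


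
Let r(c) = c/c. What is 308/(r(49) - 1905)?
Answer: -11/68 ≈ -0.16176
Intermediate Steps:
r(c) = 1
308/(r(49) - 1905) = 308/(1 - 1905) = 308/(-1904) = -1/1904*308 = -11/68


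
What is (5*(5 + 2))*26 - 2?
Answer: 908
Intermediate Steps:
(5*(5 + 2))*26 - 2 = (5*7)*26 - 2 = 35*26 - 2 = 910 - 2 = 908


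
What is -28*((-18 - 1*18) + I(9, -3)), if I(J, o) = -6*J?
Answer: 2520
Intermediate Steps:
-28*((-18 - 1*18) + I(9, -3)) = -28*((-18 - 1*18) - 6*9) = -28*((-18 - 18) - 54) = -28*(-36 - 54) = -28*(-90) = 2520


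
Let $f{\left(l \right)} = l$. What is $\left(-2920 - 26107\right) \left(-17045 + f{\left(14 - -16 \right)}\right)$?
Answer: $493894405$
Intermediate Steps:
$\left(-2920 - 26107\right) \left(-17045 + f{\left(14 - -16 \right)}\right) = \left(-2920 - 26107\right) \left(-17045 + \left(14 - -16\right)\right) = - 29027 \left(-17045 + \left(14 + 16\right)\right) = - 29027 \left(-17045 + 30\right) = \left(-29027\right) \left(-17015\right) = 493894405$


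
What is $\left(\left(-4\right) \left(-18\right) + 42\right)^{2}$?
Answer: $12996$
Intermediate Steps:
$\left(\left(-4\right) \left(-18\right) + 42\right)^{2} = \left(72 + 42\right)^{2} = 114^{2} = 12996$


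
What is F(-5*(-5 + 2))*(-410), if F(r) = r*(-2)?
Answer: 12300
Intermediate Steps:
F(r) = -2*r
F(-5*(-5 + 2))*(-410) = -(-10)*(-5 + 2)*(-410) = -(-10)*(-3)*(-410) = -2*15*(-410) = -30*(-410) = 12300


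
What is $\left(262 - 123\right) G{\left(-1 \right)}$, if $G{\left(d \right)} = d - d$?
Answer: $0$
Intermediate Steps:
$G{\left(d \right)} = 0$
$\left(262 - 123\right) G{\left(-1 \right)} = \left(262 - 123\right) 0 = 139 \cdot 0 = 0$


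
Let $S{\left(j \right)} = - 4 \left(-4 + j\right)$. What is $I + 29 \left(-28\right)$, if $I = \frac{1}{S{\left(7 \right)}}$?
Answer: $- \frac{9745}{12} \approx -812.08$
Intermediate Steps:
$S{\left(j \right)} = 16 - 4 j$
$I = - \frac{1}{12}$ ($I = \frac{1}{16 - 28} = \frac{1}{-12} = - \frac{1}{12} \approx -0.083333$)
$I + 29 \left(-28\right) = - \frac{1}{12} + 29 \left(-28\right) = - \frac{1}{12} - 812 = - \frac{9745}{12}$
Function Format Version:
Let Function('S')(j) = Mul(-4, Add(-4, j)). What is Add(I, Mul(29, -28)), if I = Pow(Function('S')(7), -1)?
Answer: Rational(-9745, 12) ≈ -812.08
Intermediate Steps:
Function('S')(j) = Add(16, Mul(-4, j))
I = Rational(-1, 12) (I = Pow(Add(16, Mul(-4, 7)), -1) = Pow(Add(16, -28), -1) = Pow(-12, -1) = Rational(-1, 12) ≈ -0.083333)
Add(I, Mul(29, -28)) = Add(Rational(-1, 12), Mul(29, -28)) = Add(Rational(-1, 12), -812) = Rational(-9745, 12)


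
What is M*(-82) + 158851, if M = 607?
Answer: 109077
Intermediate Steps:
M*(-82) + 158851 = 607*(-82) + 158851 = -49774 + 158851 = 109077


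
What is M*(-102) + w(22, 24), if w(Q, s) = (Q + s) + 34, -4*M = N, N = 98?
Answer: 2579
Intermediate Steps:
M = -49/2 (M = -1/4*98 = -49/2 ≈ -24.500)
w(Q, s) = 34 + Q + s
M*(-102) + w(22, 24) = -49/2*(-102) + (34 + 22 + 24) = 2499 + 80 = 2579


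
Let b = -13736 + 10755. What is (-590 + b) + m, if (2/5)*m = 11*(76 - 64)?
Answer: -3241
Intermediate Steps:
b = -2981
m = 330 (m = 5*(11*(76 - 64))/2 = 5*(11*12)/2 = (5/2)*132 = 330)
(-590 + b) + m = (-590 - 2981) + 330 = -3571 + 330 = -3241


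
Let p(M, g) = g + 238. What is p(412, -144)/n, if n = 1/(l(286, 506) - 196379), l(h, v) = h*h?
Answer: -10770802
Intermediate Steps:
l(h, v) = h**2
p(M, g) = 238 + g
n = -1/114583 (n = 1/(286**2 - 196379) = 1/(81796 - 196379) = 1/(-114583) = -1/114583 ≈ -8.7273e-6)
p(412, -144)/n = (238 - 144)/(-1/114583) = 94*(-114583) = -10770802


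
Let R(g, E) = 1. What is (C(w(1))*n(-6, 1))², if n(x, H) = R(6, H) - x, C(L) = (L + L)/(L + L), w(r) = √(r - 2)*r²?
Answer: 49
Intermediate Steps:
w(r) = r²*√(-2 + r) (w(r) = √(-2 + r)*r² = r²*√(-2 + r))
C(L) = 1 (C(L) = (2*L)/((2*L)) = (2*L)*(1/(2*L)) = 1)
n(x, H) = 1 - x
(C(w(1))*n(-6, 1))² = (1*(1 - 1*(-6)))² = (1*(1 + 6))² = (1*7)² = 7² = 49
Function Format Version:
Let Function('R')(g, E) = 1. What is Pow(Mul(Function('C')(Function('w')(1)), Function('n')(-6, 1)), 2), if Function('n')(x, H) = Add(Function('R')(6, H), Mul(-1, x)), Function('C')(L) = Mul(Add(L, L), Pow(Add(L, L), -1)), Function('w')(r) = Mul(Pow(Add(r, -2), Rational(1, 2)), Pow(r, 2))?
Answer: 49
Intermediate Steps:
Function('w')(r) = Mul(Pow(r, 2), Pow(Add(-2, r), Rational(1, 2))) (Function('w')(r) = Mul(Pow(Add(-2, r), Rational(1, 2)), Pow(r, 2)) = Mul(Pow(r, 2), Pow(Add(-2, r), Rational(1, 2))))
Function('C')(L) = 1 (Function('C')(L) = Mul(Mul(2, L), Pow(Mul(2, L), -1)) = Mul(Mul(2, L), Mul(Rational(1, 2), Pow(L, -1))) = 1)
Function('n')(x, H) = Add(1, Mul(-1, x))
Pow(Mul(Function('C')(Function('w')(1)), Function('n')(-6, 1)), 2) = Pow(Mul(1, Add(1, Mul(-1, -6))), 2) = Pow(Mul(1, Add(1, 6)), 2) = Pow(Mul(1, 7), 2) = Pow(7, 2) = 49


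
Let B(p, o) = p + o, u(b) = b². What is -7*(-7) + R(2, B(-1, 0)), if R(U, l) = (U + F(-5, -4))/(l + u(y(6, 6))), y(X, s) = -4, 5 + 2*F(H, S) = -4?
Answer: 293/6 ≈ 48.833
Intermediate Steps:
F(H, S) = -9/2 (F(H, S) = -5/2 + (½)*(-4) = -5/2 - 2 = -9/2)
B(p, o) = o + p
R(U, l) = (-9/2 + U)/(16 + l) (R(U, l) = (U - 9/2)/(l + (-4)²) = (-9/2 + U)/(l + 16) = (-9/2 + U)/(16 + l))
-7*(-7) + R(2, B(-1, 0)) = -7*(-7) + (-9/2 + 2)/(16 + (0 - 1)) = 49 - 5/2/(16 - 1) = 49 - 5/2/15 = 49 + (1/15)*(-5/2) = 49 - ⅙ = 293/6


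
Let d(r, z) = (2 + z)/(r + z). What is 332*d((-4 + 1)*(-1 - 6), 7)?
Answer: 747/7 ≈ 106.71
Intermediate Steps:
d(r, z) = (2 + z)/(r + z)
332*d((-4 + 1)*(-1 - 6), 7) = 332*((2 + 7)/((-4 + 1)*(-1 - 6) + 7)) = 332*(9/(-3*(-7) + 7)) = 332*(9/(21 + 7)) = 332*(9/28) = 747/7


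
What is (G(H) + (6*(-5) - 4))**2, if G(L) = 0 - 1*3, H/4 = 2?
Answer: 1369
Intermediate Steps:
H = 8 (H = 4*2 = 8)
G(L) = -3 (G(L) = 0 - 3 = -3)
(G(H) + (6*(-5) - 4))**2 = (-3 + (6*(-5) - 4))**2 = (-3 + (-30 - 4))**2 = (-3 - 34)**2 = (-37)**2 = 1369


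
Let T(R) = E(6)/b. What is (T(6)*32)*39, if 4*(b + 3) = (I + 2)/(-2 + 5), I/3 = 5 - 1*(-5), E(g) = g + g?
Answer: -44928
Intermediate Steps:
E(g) = 2*g
I = 30 (I = 3*(5 - 1*(-5)) = 3*(5 + 5) = 3*10 = 30)
b = -1/3 (b = -3 + ((30 + 2)/(-2 + 5))/4 = -3 + (32/3)/4 = -3 + (32*(1/3))/4 = -3 + (1/4)*(32/3) = -3 + 8/3 = -1/3 ≈ -0.33333)
T(R) = -36 (T(R) = (2*6)/(-1/3) = 12*(-3) = -36)
(T(6)*32)*39 = -36*32*39 = -1152*39 = -44928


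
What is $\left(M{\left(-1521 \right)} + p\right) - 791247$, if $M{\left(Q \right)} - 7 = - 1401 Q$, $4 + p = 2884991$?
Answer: $4224668$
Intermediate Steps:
$p = 2884987$ ($p = -4 + 2884991 = 2884987$)
$M{\left(Q \right)} = 7 - 1401 Q$
$\left(M{\left(-1521 \right)} + p\right) - 791247 = \left(\left(7 - -2130921\right) + 2884987\right) - 791247 = \left(\left(7 + 2130921\right) + 2884987\right) - 791247 = \left(2130928 + 2884987\right) - 791247 = 5015915 - 791247 = 4224668$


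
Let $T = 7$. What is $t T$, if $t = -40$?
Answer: $-280$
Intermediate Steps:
$t T = \left(-40\right) 7 = -280$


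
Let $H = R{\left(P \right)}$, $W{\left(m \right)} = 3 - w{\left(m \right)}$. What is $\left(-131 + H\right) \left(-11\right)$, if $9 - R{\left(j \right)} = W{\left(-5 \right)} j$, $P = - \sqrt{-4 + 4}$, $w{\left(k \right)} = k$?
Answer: $1342$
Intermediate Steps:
$P = 0$ ($P = - \sqrt{0} = \left(-1\right) 0 = 0$)
$W{\left(m \right)} = 3 - m$
$R{\left(j \right)} = 9 - 8 j$ ($R{\left(j \right)} = 9 - \left(3 - -5\right) j = 9 - \left(3 + 5\right) j = 9 - 8 j$)
$H = 9$ ($H = 9 - 0 = 9 + 0 = 9$)
$\left(-131 + H\right) \left(-11\right) = \left(-131 + 9\right) \left(-11\right) = \left(-122\right) \left(-11\right) = 1342$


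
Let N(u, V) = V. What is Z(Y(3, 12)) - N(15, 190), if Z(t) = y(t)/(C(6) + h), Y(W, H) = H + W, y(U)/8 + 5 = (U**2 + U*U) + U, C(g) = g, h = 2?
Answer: 270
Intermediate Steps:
y(U) = -40 + 8*U + 16*U**2 (y(U) = -40 + 8*((U**2 + U*U) + U) = -40 + 8*((U**2 + U**2) + U) = -40 + 8*(2*U**2 + U) = -40 + 8*(U + 2*U**2) = -40 + (8*U + 16*U**2) = -40 + 8*U + 16*U**2)
Z(t) = -5 + t + 2*t**2 (Z(t) = (-40 + 8*t + 16*t**2)/(6 + 2) = (-40 + 8*t + 16*t**2)/8 = (-40 + 8*t + 16*t**2)*(1/8) = -5 + t + 2*t**2)
Z(Y(3, 12)) - N(15, 190) = (-5 + (12 + 3) + 2*(12 + 3)**2) - 1*190 = (-5 + 15 + 2*15**2) - 190 = (-5 + 15 + 2*225) - 190 = (-5 + 15 + 450) - 190 = 460 - 190 = 270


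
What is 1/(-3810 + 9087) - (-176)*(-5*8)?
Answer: -37150079/5277 ≈ -7040.0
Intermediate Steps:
1/(-3810 + 9087) - (-176)*(-5*8) = 1/5277 - (-176)*(-40) = 1/5277 - 1*7040 = 1/5277 - 7040 = -37150079/5277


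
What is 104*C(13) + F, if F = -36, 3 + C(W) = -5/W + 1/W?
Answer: -380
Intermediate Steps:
C(W) = -3 - 4/W (C(W) = -3 + (-5/W + 1/W) = -3 - 4/W)
104*C(13) + F = 104*(-3 - 4/13) - 36 = 104*(-43/13) - 36 = -344 - 36 = -380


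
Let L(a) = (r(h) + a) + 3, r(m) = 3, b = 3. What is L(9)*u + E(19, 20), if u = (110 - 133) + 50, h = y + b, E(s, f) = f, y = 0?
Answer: 425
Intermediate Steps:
h = 3 (h = 0 + 3 = 3)
L(a) = 6 + a (L(a) = (3 + a) + 3 = 6 + a)
u = 27 (u = -23 + 50 = 27)
L(9)*u + E(19, 20) = (6 + 9)*27 + 20 = 15*27 + 20 = 405 + 20 = 425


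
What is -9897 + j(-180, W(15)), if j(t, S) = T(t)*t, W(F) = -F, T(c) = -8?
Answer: -8457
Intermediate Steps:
j(t, S) = -8*t
-9897 + j(-180, W(15)) = -9897 - 8*(-180) = -9897 + 1440 = -8457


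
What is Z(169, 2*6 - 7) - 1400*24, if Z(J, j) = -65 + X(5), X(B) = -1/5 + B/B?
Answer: -168321/5 ≈ -33664.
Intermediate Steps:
X(B) = 4/5 (X(B) = -1*1/5 + 1 = -1/5 + 1 = 4/5)
Z(J, j) = -321/5 (Z(J, j) = -65 + 4/5 = -321/5)
Z(169, 2*6 - 7) - 1400*24 = -321/5 - 1400*24 = -321/5 - 33600 = -168321/5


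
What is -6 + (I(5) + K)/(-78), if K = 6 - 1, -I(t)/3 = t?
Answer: -229/39 ≈ -5.8718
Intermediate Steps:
I(t) = -3*t
K = 5
-6 + (I(5) + K)/(-78) = -6 + (-3*5 + 5)/(-78) = -6 + (-15 + 5)*(-1/78) = -6 - 10*(-1/78) = -6 + 5/39 = -229/39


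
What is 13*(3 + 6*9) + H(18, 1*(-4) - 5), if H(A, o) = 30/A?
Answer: 2228/3 ≈ 742.67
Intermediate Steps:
13*(3 + 6*9) + H(18, 1*(-4) - 5) = 13*(3 + 6*9) + 30/18 = 13*(3 + 54) + 30*(1/18) = 13*57 + 5/3 = 741 + 5/3 = 2228/3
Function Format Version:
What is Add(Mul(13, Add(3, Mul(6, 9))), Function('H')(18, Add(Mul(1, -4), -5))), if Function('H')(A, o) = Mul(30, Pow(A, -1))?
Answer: Rational(2228, 3) ≈ 742.67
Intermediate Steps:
Add(Mul(13, Add(3, Mul(6, 9))), Function('H')(18, Add(Mul(1, -4), -5))) = Add(Mul(13, Add(3, Mul(6, 9))), Mul(30, Pow(18, -1))) = Add(Mul(13, Add(3, 54)), Mul(30, Rational(1, 18))) = Add(Mul(13, 57), Rational(5, 3)) = Add(741, Rational(5, 3)) = Rational(2228, 3)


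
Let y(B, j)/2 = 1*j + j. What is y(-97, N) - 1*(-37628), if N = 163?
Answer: 38280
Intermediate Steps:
y(B, j) = 4*j (y(B, j) = 2*(1*j + j) = 2*(j + j) = 2*(2*j) = 4*j)
y(-97, N) - 1*(-37628) = 4*163 - 1*(-37628) = 652 + 37628 = 38280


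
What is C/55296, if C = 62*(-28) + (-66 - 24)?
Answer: -913/27648 ≈ -0.033022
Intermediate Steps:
C = -1826 (C = -1736 - 90 = -1826)
C/55296 = -1826/55296 = -1826*1/55296 = -913/27648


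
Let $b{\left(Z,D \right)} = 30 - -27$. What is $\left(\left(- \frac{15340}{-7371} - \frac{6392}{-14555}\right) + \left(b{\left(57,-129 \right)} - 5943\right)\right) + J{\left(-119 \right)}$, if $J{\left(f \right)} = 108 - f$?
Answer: $- \frac{46681145251}{8252685} \approx -5656.5$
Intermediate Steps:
$b{\left(Z,D \right)} = 57$ ($b{\left(Z,D \right)} = 30 + 27 = 57$)
$\left(\left(- \frac{15340}{-7371} - \frac{6392}{-14555}\right) + \left(b{\left(57,-129 \right)} - 5943\right)\right) + J{\left(-119 \right)} = \left(\left(- \frac{15340}{-7371} - \frac{6392}{-14555}\right) + \left(57 - 5943\right)\right) + \left(108 - -119\right) = \left(\left(\left(-15340\right) \left(- \frac{1}{7371}\right) - - \frac{6392}{14555}\right) - 5886\right) + \left(108 + 119\right) = \left(\left(\frac{1180}{567} + \frac{6392}{14555}\right) - 5886\right) + 227 = \left(\frac{20799164}{8252685} - 5886\right) + 227 = - \frac{48554504746}{8252685} + 227 = - \frac{46681145251}{8252685}$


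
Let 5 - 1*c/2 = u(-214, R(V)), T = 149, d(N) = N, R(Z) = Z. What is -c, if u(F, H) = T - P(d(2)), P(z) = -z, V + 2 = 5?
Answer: 292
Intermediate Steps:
V = 3 (V = -2 + 5 = 3)
u(F, H) = 151 (u(F, H) = 149 - (-1)*2 = 149 - 1*(-2) = 149 + 2 = 151)
c = -292 (c = 10 - 2*151 = 10 - 302 = -292)
-c = -1*(-292) = 292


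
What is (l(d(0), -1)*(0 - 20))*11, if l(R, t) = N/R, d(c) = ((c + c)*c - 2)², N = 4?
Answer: -220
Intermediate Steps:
d(c) = (-2 + 2*c²)² (d(c) = ((2*c)*c - 2)² = (2*c² - 2)² = (-2 + 2*c²)²)
l(R, t) = 4/R
(l(d(0), -1)*(0 - 20))*11 = ((4/((4*(-1 + 0²)²)))*(0 - 20))*11 = ((4/((4*(-1 + 0)²)))*(-20))*11 = ((4/((4*(-1)²)))*(-20))*11 = ((4/((4*1)))*(-20))*11 = ((4/4)*(-20))*11 = ((4*(¼))*(-20))*11 = (1*(-20))*11 = -20*11 = -220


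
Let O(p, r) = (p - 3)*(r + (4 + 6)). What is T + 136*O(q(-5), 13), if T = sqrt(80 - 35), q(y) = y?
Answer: -25024 + 3*sqrt(5) ≈ -25017.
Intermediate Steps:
O(p, r) = (-3 + p)*(10 + r) (O(p, r) = (-3 + p)*(r + 10) = (-3 + p)*(10 + r))
T = 3*sqrt(5) (T = sqrt(45) = 3*sqrt(5) ≈ 6.7082)
T + 136*O(q(-5), 13) = 3*sqrt(5) + 136*(-30 - 3*13 + 10*(-5) - 5*13) = 3*sqrt(5) + 136*(-30 - 39 - 50 - 65) = 3*sqrt(5) + 136*(-184) = 3*sqrt(5) - 25024 = -25024 + 3*sqrt(5)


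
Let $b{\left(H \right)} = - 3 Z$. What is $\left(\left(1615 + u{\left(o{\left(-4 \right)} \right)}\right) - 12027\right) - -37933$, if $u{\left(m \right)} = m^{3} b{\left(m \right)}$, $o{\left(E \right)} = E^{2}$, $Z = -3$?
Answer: $64385$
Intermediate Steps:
$b{\left(H \right)} = 9$ ($b{\left(H \right)} = \left(-3\right) \left(-3\right) = 9$)
$u{\left(m \right)} = 9 m^{3}$ ($u{\left(m \right)} = m^{3} \cdot 9 = 9 m^{3}$)
$\left(\left(1615 + u{\left(o{\left(-4 \right)} \right)}\right) - 12027\right) - -37933 = \left(\left(1615 + 9 \left(\left(-4\right)^{2}\right)^{3}\right) - 12027\right) - -37933 = \left(\left(1615 + 9 \cdot 16^{3}\right) - 12027\right) + 37933 = \left(\left(1615 + 9 \cdot 4096\right) - 12027\right) + 37933 = \left(\left(1615 + 36864\right) - 12027\right) + 37933 = \left(38479 - 12027\right) + 37933 = 26452 + 37933 = 64385$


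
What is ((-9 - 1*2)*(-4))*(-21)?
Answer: -924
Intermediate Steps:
((-9 - 1*2)*(-4))*(-21) = ((-9 - 2)*(-4))*(-21) = -11*(-4)*(-21) = 44*(-21) = -924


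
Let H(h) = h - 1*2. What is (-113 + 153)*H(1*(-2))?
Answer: -160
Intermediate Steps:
H(h) = -2 + h (H(h) = h - 2 = -2 + h)
(-113 + 153)*H(1*(-2)) = (-113 + 153)*(-2 + 1*(-2)) = 40*(-2 - 2) = 40*(-4) = -160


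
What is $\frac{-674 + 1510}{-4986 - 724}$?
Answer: $- \frac{418}{2855} \approx -0.14641$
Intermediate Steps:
$\frac{-674 + 1510}{-4986 - 724} = \frac{836}{-5710} = 836 \left(- \frac{1}{5710}\right) = - \frac{418}{2855}$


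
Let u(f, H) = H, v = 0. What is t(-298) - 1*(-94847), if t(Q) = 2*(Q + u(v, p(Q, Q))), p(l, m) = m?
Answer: 93655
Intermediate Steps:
t(Q) = 4*Q (t(Q) = 2*(Q + Q) = 2*(2*Q) = 4*Q)
t(-298) - 1*(-94847) = 4*(-298) - 1*(-94847) = -1192 + 94847 = 93655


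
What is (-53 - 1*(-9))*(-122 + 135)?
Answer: -572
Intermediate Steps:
(-53 - 1*(-9))*(-122 + 135) = (-53 + 9)*13 = -44*13 = -572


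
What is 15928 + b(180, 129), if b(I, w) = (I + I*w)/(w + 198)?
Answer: 1743952/109 ≈ 16000.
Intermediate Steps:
b(I, w) = (I + I*w)/(198 + w)
15928 + b(180, 129) = 15928 + 180*(1 + 129)/(198 + 129) = 15928 + 180*130/327 = 15928 + 180*(1/327)*130 = 15928 + 7800/109 = 1743952/109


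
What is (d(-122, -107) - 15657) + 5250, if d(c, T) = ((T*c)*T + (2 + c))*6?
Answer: -8391795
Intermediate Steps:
d(c, T) = 12 + 6*c + 6*c*T² (d(c, T) = (c*T² + (2 + c))*6 = (2 + c + c*T²)*6 = 12 + 6*c + 6*c*T²)
(d(-122, -107) - 15657) + 5250 = ((12 + 6*(-122) + 6*(-122)*(-107)²) - 15657) + 5250 = ((12 - 732 + 6*(-122)*11449) - 15657) + 5250 = ((12 - 732 - 8380668) - 15657) + 5250 = (-8381388 - 15657) + 5250 = -8397045 + 5250 = -8391795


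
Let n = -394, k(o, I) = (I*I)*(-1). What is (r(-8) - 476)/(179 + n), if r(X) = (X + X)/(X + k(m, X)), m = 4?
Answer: 4282/1935 ≈ 2.2129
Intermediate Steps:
k(o, I) = -I² (k(o, I) = I²*(-1) = -I²)
r(X) = 2*X/(X - X²) (r(X) = (X + X)/(X - X²) = (2*X)/(X - X²) = 2*X/(X - X²))
(r(-8) - 476)/(179 + n) = (-2/(-1 - 8) - 476)/(179 - 394) = (-2/(-9) - 476)/(-215) = (-2*(-⅑) - 476)*(-1/215) = (2/9 - 476)*(-1/215) = -4282/9*(-1/215) = 4282/1935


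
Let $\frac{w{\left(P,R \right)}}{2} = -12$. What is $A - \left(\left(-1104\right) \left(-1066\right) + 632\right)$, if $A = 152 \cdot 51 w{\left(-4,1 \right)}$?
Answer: $-1363544$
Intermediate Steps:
$w{\left(P,R \right)} = -24$ ($w{\left(P,R \right)} = 2 \left(-12\right) = -24$)
$A = -186048$ ($A = 152 \cdot 51 \left(-24\right) = 7752 \left(-24\right) = -186048$)
$A - \left(\left(-1104\right) \left(-1066\right) + 632\right) = -186048 - \left(\left(-1104\right) \left(-1066\right) + 632\right) = -186048 - \left(1176864 + 632\right) = -186048 - 1177496 = -1363544$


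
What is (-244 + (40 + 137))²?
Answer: 4489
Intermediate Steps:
(-244 + (40 + 137))² = (-244 + 177)² = (-67)² = 4489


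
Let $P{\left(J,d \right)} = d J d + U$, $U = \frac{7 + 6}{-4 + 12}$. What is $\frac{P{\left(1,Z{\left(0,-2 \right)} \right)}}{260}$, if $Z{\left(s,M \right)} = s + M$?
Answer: $\frac{9}{416} \approx 0.021635$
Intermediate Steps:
$U = \frac{13}{8} \approx 1.625$
$Z{\left(s,M \right)} = M + s$
$P{\left(J,d \right)} = \frac{13}{8} + J d^{2}$ ($P{\left(J,d \right)} = d J d + \frac{13}{8} = J d d + \frac{13}{8} = J d^{2} + \frac{13}{8} = \frac{13}{8} + J d^{2}$)
$\frac{P{\left(1,Z{\left(0,-2 \right)} \right)}}{260} = \frac{\frac{13}{8} + 1 \left(-2 + 0\right)^{2}}{260} = \left(\frac{13}{8} + 1 \left(-2\right)^{2}\right) \frac{1}{260} = \left(\frac{13}{8} + 1 \cdot 4\right) \frac{1}{260} = \left(\frac{13}{8} + 4\right) \frac{1}{260} = \frac{45}{8} \cdot \frac{1}{260} = \frac{9}{416}$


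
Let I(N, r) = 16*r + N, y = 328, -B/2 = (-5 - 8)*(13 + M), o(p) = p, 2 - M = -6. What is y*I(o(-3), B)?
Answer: 2864424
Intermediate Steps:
M = 8 (M = 2 - 1*(-6) = 2 + 6 = 8)
B = 546 (B = -2*(-5 - 8)*(13 + 8) = -(-26)*21 = -2*(-273) = 546)
I(N, r) = N + 16*r
y*I(o(-3), B) = 328*(-3 + 16*546) = 328*(-3 + 8736) = 328*8733 = 2864424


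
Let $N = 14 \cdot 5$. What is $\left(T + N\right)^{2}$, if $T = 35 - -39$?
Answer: $20736$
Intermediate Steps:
$N = 70$
$T = 74$ ($T = 35 + 39 = 74$)
$\left(T + N\right)^{2} = \left(74 + 70\right)^{2} = 144^{2} = 20736$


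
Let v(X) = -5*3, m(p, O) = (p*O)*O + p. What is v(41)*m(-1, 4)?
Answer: 255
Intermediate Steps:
m(p, O) = p + p*O² (m(p, O) = (O*p)*O + p = p*O² + p = p + p*O²)
v(X) = -15
v(41)*m(-1, 4) = -(-15)*(1 + 4²) = -(-15)*(1 + 16) = -(-15)*17 = -15*(-17) = 255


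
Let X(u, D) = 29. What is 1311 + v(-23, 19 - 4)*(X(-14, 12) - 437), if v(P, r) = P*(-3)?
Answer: -26841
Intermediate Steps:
v(P, r) = -3*P
1311 + v(-23, 19 - 4)*(X(-14, 12) - 437) = 1311 + (-3*(-23))*(29 - 437) = 1311 + 69*(-408) = 1311 - 28152 = -26841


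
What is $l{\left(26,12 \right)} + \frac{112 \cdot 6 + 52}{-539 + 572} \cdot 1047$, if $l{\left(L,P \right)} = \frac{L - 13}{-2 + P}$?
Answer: $\frac{2526903}{110} \approx 22972.0$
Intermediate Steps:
$l{\left(L,P \right)} = \frac{-13 + L}{-2 + P}$
$l{\left(26,12 \right)} + \frac{112 \cdot 6 + 52}{-539 + 572} \cdot 1047 = \frac{-13 + 26}{-2 + 12} + \frac{112 \cdot 6 + 52}{-539 + 572} \cdot 1047 = \frac{1}{10} \cdot 13 + \frac{672 + 52}{33} \cdot 1047 = \frac{1}{10} \cdot 13 + 724 \cdot \frac{1}{33} \cdot 1047 = \frac{13}{10} + \frac{724}{33} \cdot 1047 = \frac{13}{10} + \frac{252676}{11} = \frac{2526903}{110}$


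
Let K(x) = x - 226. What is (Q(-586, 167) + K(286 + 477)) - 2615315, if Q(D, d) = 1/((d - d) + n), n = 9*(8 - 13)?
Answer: -117665011/45 ≈ -2.6148e+6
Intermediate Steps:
n = -45 (n = 9*(-5) = -45)
K(x) = -226 + x
Q(D, d) = -1/45 (Q(D, d) = 1/((d - d) - 45) = 1/(0 - 45) = 1/(-45) = -1/45)
(Q(-586, 167) + K(286 + 477)) - 2615315 = (-1/45 + (-226 + (286 + 477))) - 2615315 = (-1/45 + (-226 + 763)) - 2615315 = (-1/45 + 537) - 2615315 = 24164/45 - 2615315 = -117665011/45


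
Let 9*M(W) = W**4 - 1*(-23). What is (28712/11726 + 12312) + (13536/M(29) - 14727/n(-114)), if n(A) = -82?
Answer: 332131832947/26582842 ≈ 12494.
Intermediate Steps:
M(W) = 23/9 + W**4/9 (M(W) = (W**4 - 1*(-23))/9 = (W**4 + 23)/9 = (23 + W**4)/9 = 23/9 + W**4/9)
(28712/11726 + 12312) + (13536/M(29) - 14727/n(-114)) = (28712/11726 + 12312) + (13536/(23/9 + (1/9)*29**4) - 14727/(-82)) = (28712*(1/11726) + 12312) + (13536/(23/9 + (1/9)*707281) - 14727*(-1/82)) = (14356/5863 + 12312) + (13536/(23/9 + 707281/9) + 14727/82) = 72199612/5863 + (13536/(235768/3) + 14727/82) = 72199612/5863 + (13536*(3/235768) + 14727/82) = 72199612/5863 + (5076/29471 + 14727/82) = 72199612/5863 + 434435649/2416622 = 332131832947/26582842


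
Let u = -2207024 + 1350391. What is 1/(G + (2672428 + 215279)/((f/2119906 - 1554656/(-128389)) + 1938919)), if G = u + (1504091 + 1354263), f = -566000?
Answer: 263861935322704091/528178370013476178861530 ≈ 4.9957e-7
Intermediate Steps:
u = -856633
G = 2001721 (G = -856633 + (1504091 + 1354263) = -856633 + 2858354 = 2001721)
1/(G + (2672428 + 215279)/((f/2119906 - 1554656/(-128389)) + 1938919)) = 1/(2001721 + (2672428 + 215279)/((-566000/2119906 - 1554656/(-128389)) + 1938919)) = 1/(2001721 + 2887707/((-566000*1/2119906 - 1554656*(-1/128389)) + 1938919)) = 1/(2001721 + 2887707/((-283000/1059953 + 1554656/128389) + 1938919)) = 1/(2001721 + 2887707/(1611528204168/136086305717 + 1938919)) = 1/(2001721 + 2887707/(263861935322704091/136086305717)) = 1/(2001721 + 2887707*(136086305717/263861935322704091)) = 1/(2001721 + 392977377623120919/263861935322704091) = 1/(528178370013476178861530/263861935322704091) = 263861935322704091/528178370013476178861530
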